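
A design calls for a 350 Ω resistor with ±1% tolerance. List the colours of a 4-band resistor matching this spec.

350 Ω = 35 × 10^1.
3 → orange
5 → green
Multiplier 10^1 → brown.
±1% tolerance → brown.

orange, green, brown, brown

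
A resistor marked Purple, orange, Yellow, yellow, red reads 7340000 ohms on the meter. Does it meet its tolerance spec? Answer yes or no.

Violet → 7 (first significant figure)
Orange → 3 (second significant figure)
Yellow → 4 (third significant figure)
Yellow → ×10^4 multiplier
Red → ±2% tolerance
734 × 10000 = 7340000 Ω
Allowed range: 7193200 Ω to 7486800 Ω.
7340000 ohms lies inside that range.

yes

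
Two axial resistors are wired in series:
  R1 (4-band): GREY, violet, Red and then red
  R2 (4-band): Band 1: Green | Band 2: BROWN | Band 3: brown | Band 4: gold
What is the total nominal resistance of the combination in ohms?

9210 Ω

R1: grey, violet → 87; red ×10^2 → 8700 Ω.
R2: green, brown → 51; brown ×10 → 510 Ω.
Series: 8700 + 510 = 9210 Ω.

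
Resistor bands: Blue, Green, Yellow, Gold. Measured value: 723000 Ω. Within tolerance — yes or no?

no

Blue → 6 (first significant figure)
Green → 5 (second significant figure)
Yellow → ×10^4 multiplier
Gold → ±5% tolerance
65 × 10000 = 650000 Ω
Allowed range: 617500 Ω to 682500 Ω.
723000 Ω lies outside that range.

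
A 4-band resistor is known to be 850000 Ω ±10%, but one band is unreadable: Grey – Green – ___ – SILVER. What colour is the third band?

yellow

850000 Ω = 85 × 10^4.
The third band is the multiplier, 10^4, which is yellow.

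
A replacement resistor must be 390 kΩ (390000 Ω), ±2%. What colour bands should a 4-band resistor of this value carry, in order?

390000 Ω = 39 × 10^4.
3 → orange
9 → white
Multiplier 10^4 → yellow.
±2% tolerance → red.

orange, white, yellow, red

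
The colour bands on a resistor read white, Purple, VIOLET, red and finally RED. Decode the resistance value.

White → 9 (first significant figure)
Violet → 7 (second significant figure)
Violet → 7 (third significant figure)
Red → ×10^2 multiplier
977 × 100 = 97700 Ω

97700 Ω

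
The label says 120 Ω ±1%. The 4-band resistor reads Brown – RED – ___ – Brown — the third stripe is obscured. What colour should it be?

120 Ω = 12 × 10^1.
The third band is the multiplier, 10^1, which is brown.

brown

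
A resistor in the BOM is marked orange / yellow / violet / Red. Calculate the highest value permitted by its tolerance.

Orange → 3 (first significant figure)
Yellow → 4 (second significant figure)
Violet → ×10^7 multiplier
Red → ±2% tolerance
34 × 10000000 = 340000000 Ω
Highest = 340000000 × (1 + 2/100) = 346800000 Ω.

346800000 Ω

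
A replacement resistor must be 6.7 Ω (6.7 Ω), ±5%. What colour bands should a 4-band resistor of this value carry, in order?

blue, violet, gold, gold

6.7 Ω = 67 × 10^-1.
6 → blue
7 → violet
Multiplier 10^-1 → gold.
±5% tolerance → gold.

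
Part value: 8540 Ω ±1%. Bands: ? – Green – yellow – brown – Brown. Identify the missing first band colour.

grey

8540 Ω = 854 × 10^1.
The first band gives digit 8 of the significand, and 8 is grey.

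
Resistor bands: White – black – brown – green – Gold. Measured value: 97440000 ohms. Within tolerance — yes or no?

White → 9 (first significant figure)
Black → 0 (second significant figure)
Brown → 1 (third significant figure)
Green → ×10^5 multiplier
Gold → ±5% tolerance
901 × 100000 = 90100000 Ω
Allowed range: 85595000 Ω to 94605000 Ω.
97440000 ohms lies outside that range.

no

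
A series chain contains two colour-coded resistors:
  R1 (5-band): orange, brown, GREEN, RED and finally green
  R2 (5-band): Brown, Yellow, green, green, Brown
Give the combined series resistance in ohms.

R1: orange, brown, green → 315; red ×10^2 → 31500 Ω.
R2: brown, yellow, green → 145; green ×10^5 → 14500000 Ω.
Series: 31500 + 14500000 = 14531500 Ω.

14531500 Ω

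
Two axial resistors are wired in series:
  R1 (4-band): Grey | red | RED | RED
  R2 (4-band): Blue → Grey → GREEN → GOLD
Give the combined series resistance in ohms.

6808200 Ω

R1: grey, red → 82; red ×10^2 → 8200 Ω.
R2: blue, grey → 68; green ×10^5 → 6800000 Ω.
Series: 8200 + 6800000 = 6808200 Ω.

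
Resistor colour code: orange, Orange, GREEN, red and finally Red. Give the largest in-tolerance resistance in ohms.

Orange → 3 (first significant figure)
Orange → 3 (second significant figure)
Green → 5 (third significant figure)
Red → ×10^2 multiplier
Red → ±2% tolerance
335 × 100 = 33500 Ω
Largest = 33500 × (1 + 2/100) = 34170 Ω.

34170 Ω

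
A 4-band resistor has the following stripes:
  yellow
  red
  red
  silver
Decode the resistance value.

4200 Ω

Yellow → 4 (first significant figure)
Red → 2 (second significant figure)
Red → ×10^2 multiplier
42 × 100 = 4200 Ω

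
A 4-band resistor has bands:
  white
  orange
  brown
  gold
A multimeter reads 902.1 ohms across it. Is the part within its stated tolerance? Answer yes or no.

White → 9 (first significant figure)
Orange → 3 (second significant figure)
Brown → ×10 multiplier
Gold → ±5% tolerance
93 × 10 = 930 Ω
Allowed range: 883.5 Ω to 976.5 Ω.
902.1 ohms lies inside that range.

yes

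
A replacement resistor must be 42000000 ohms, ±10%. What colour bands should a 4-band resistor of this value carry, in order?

42000000 Ω = 42 × 10^6.
4 → yellow
2 → red
Multiplier 10^6 → blue.
±10% tolerance → silver.

yellow, red, blue, silver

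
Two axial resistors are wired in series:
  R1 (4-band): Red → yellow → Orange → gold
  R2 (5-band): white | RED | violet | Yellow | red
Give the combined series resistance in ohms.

9294000 Ω

R1: red, yellow → 24; orange ×10^3 → 24000 Ω.
R2: white, red, violet → 927; yellow ×10^4 → 9270000 Ω.
Series: 24000 + 9270000 = 9294000 Ω.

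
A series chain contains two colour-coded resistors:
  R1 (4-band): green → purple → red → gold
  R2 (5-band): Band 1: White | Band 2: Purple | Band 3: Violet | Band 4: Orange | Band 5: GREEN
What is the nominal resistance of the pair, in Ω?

982700 Ω

R1: green, violet → 57; red ×10^2 → 5700 Ω.
R2: white, violet, violet → 977; orange ×10^3 → 977000 Ω.
Series: 5700 + 977000 = 982700 Ω.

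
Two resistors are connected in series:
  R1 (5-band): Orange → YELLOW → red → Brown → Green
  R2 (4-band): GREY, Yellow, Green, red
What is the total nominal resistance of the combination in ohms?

8403420 Ω

R1: orange, yellow, red → 342; brown ×10 → 3420 Ω.
R2: grey, yellow → 84; green ×10^5 → 8400000 Ω.
Series: 3420 + 8400000 = 8403420 Ω.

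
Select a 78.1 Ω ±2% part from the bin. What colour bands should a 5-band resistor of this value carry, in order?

violet, grey, brown, gold, red

78.1 Ω = 781 × 10^-1.
7 → violet
8 → grey
1 → brown
Multiplier 10^-1 → gold.
±2% tolerance → red.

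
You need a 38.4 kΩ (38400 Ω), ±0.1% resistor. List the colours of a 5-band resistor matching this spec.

orange, grey, yellow, red, violet

38400 Ω = 384 × 10^2.
3 → orange
8 → grey
4 → yellow
Multiplier 10^2 → red.
±0.1% tolerance → violet.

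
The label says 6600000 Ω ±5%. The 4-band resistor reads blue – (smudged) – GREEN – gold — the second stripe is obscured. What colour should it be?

blue

6600000 Ω = 66 × 10^5.
The second band gives digit 6 of the significand, and 6 is blue.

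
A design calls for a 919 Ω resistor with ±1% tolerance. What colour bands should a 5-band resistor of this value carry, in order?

919 Ω = 919 × 10^0.
9 → white
1 → brown
9 → white
Multiplier 10^0 → black.
±1% tolerance → brown.

white, brown, white, black, brown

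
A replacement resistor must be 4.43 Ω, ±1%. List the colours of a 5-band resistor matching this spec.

4.43 Ω = 443 × 10^-2.
4 → yellow
4 → yellow
3 → orange
Multiplier 10^-2 → silver.
±1% tolerance → brown.

yellow, yellow, orange, silver, brown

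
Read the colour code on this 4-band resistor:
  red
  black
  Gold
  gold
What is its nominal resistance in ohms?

2 Ω

Red → 2 (first significant figure)
Black → 0 (second significant figure)
Gold → ×0.1 multiplier
20 × 0.1 = 2 Ω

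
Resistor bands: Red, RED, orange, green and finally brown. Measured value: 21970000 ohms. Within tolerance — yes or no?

Red → 2 (first significant figure)
Red → 2 (second significant figure)
Orange → 3 (third significant figure)
Green → ×10^5 multiplier
Brown → ±1% tolerance
223 × 100000 = 22300000 Ω
Allowed range: 22077000 Ω to 22523000 Ω.
21970000 ohms lies outside that range.

no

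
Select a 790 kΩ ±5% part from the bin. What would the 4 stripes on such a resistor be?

790000 Ω = 79 × 10^4.
7 → violet
9 → white
Multiplier 10^4 → yellow.
±5% tolerance → gold.

violet, white, yellow, gold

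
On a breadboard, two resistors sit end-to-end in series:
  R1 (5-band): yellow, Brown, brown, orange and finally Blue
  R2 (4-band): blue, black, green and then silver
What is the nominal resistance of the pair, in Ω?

6411000 Ω

R1: yellow, brown, brown → 411; orange ×10^3 → 411000 Ω.
R2: blue, black → 60; green ×10^5 → 6000000 Ω.
Series: 411000 + 6000000 = 6411000 Ω.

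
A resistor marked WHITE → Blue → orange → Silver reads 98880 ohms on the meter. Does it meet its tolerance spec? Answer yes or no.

White → 9 (first significant figure)
Blue → 6 (second significant figure)
Orange → ×10^3 multiplier
Silver → ±10% tolerance
96 × 1000 = 96000 Ω
Allowed range: 86400 Ω to 105600 Ω.
98880 ohms lies inside that range.

yes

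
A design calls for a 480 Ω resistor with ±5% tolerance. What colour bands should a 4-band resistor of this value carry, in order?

480 Ω = 48 × 10^1.
4 → yellow
8 → grey
Multiplier 10^1 → brown.
±5% tolerance → gold.

yellow, grey, brown, gold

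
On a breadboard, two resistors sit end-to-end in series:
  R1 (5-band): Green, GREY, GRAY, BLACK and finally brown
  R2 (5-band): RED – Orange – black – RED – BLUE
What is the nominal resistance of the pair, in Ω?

23588 Ω

R1: green, grey, grey → 588; black ×1 → 588 Ω.
R2: red, orange, black → 230; red ×10^2 → 23000 Ω.
Series: 588 + 23000 = 23588 Ω.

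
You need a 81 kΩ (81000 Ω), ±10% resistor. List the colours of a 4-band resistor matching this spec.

81000 Ω = 81 × 10^3.
8 → grey
1 → brown
Multiplier 10^3 → orange.
±10% tolerance → silver.

grey, brown, orange, silver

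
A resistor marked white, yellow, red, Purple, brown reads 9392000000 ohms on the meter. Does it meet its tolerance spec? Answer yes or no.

yes

White → 9 (first significant figure)
Yellow → 4 (second significant figure)
Red → 2 (third significant figure)
Violet → ×10^7 multiplier
Brown → ±1% tolerance
942 × 10000000 = 9420000000 Ω
Allowed range: 9325800000 Ω to 9514200000 Ω.
9392000000 ohms lies inside that range.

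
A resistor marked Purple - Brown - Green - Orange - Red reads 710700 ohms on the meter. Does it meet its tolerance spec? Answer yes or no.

Violet → 7 (first significant figure)
Brown → 1 (second significant figure)
Green → 5 (third significant figure)
Orange → ×10^3 multiplier
Red → ±2% tolerance
715 × 1000 = 715000 Ω
Allowed range: 700700 Ω to 729300 Ω.
710700 ohms lies inside that range.

yes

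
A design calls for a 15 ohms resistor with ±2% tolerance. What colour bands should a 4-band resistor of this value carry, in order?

15 Ω = 15 × 10^0.
1 → brown
5 → green
Multiplier 10^0 → black.
±2% tolerance → red.

brown, green, black, red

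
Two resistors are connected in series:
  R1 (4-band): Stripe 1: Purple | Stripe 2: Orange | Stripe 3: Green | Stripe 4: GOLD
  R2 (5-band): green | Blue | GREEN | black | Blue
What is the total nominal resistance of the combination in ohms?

7300565 Ω

R1: violet, orange → 73; green ×10^5 → 7300000 Ω.
R2: green, blue, green → 565; black ×1 → 565 Ω.
Series: 7300000 + 565 = 7300565 Ω.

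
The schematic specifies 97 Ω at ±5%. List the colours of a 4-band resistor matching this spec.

white, violet, black, gold

97 Ω = 97 × 10^0.
9 → white
7 → violet
Multiplier 10^0 → black.
±5% tolerance → gold.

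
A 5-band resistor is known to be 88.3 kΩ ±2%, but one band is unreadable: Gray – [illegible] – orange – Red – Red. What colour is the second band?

88300 Ω = 883 × 10^2.
The second band gives digit 8 of the significand, and 8 is grey.

grey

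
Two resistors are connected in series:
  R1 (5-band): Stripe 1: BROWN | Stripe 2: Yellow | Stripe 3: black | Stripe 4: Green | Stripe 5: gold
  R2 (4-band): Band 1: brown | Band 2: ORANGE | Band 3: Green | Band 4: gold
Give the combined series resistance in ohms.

R1: brown, yellow, black → 140; green ×10^5 → 14000000 Ω.
R2: brown, orange → 13; green ×10^5 → 1300000 Ω.
Series: 14000000 + 1300000 = 15300000 Ω.

15300000 Ω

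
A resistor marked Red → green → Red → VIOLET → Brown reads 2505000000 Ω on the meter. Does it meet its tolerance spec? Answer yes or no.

yes

Red → 2 (first significant figure)
Green → 5 (second significant figure)
Red → 2 (third significant figure)
Violet → ×10^7 multiplier
Brown → ±1% tolerance
252 × 10000000 = 2520000000 Ω
Allowed range: 2494800000 Ω to 2545200000 Ω.
2505000000 Ω lies inside that range.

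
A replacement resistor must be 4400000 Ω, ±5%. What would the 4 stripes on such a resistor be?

yellow, yellow, green, gold

4400000 Ω = 44 × 10^5.
4 → yellow
4 → yellow
Multiplier 10^5 → green.
±5% tolerance → gold.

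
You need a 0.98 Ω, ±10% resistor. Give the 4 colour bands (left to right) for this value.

0.98 Ω = 98 × 10^-2.
9 → white
8 → grey
Multiplier 10^-2 → silver.
±10% tolerance → silver.

white, grey, silver, silver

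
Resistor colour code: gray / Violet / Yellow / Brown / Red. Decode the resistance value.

Grey → 8 (first significant figure)
Violet → 7 (second significant figure)
Yellow → 4 (third significant figure)
Brown → ×10 multiplier
874 × 10 = 8740 Ω

8740 Ω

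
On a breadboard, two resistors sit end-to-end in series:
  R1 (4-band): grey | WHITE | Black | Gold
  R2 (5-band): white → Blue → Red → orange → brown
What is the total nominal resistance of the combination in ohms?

R1: grey, white → 89; black ×1 → 89 Ω.
R2: white, blue, red → 962; orange ×10^3 → 962000 Ω.
Series: 89 + 962000 = 962089 Ω.

962089 Ω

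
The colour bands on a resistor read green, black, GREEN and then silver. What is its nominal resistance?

5000000 Ω

Green → 5 (first significant figure)
Black → 0 (second significant figure)
Green → ×10^5 multiplier
50 × 100000 = 5000000 Ω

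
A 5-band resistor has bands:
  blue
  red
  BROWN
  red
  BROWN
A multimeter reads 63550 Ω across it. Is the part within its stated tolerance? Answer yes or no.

no

Blue → 6 (first significant figure)
Red → 2 (second significant figure)
Brown → 1 (third significant figure)
Red → ×10^2 multiplier
Brown → ±1% tolerance
621 × 100 = 62100 Ω
Allowed range: 61479 Ω to 62721 Ω.
63550 Ω lies outside that range.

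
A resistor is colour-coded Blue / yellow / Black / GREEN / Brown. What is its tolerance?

The last band, brown, is the tolerance band.
Brown corresponds to ±1%.

±1%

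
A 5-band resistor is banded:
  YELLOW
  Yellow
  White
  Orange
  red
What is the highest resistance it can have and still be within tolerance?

457980 Ω

Yellow → 4 (first significant figure)
Yellow → 4 (second significant figure)
White → 9 (third significant figure)
Orange → ×10^3 multiplier
Red → ±2% tolerance
449 × 1000 = 449000 Ω
Highest = 449000 × (1 + 2/100) = 457980 Ω.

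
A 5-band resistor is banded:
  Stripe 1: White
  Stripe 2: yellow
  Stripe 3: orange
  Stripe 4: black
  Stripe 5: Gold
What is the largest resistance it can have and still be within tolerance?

White → 9 (first significant figure)
Yellow → 4 (second significant figure)
Orange → 3 (third significant figure)
Black → ×1 multiplier
Gold → ±5% tolerance
943 × 1 = 943 Ω
Largest = 943 × (1 + 5/100) = 990.15 Ω.

990.15 Ω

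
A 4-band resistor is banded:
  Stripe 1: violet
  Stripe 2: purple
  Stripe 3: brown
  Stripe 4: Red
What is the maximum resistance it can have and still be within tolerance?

785.4 Ω

Violet → 7 (first significant figure)
Violet → 7 (second significant figure)
Brown → ×10 multiplier
Red → ±2% tolerance
77 × 10 = 770 Ω
Maximum = 770 × (1 + 2/100) = 785.4 Ω.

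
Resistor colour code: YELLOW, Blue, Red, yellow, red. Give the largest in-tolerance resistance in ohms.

4712400 Ω

Yellow → 4 (first significant figure)
Blue → 6 (second significant figure)
Red → 2 (third significant figure)
Yellow → ×10^4 multiplier
Red → ±2% tolerance
462 × 10000 = 4620000 Ω
Largest = 4620000 × (1 + 2/100) = 4712400 Ω.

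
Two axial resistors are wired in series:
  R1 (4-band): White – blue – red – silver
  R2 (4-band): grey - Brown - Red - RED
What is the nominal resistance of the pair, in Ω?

17700 Ω

R1: white, blue → 96; red ×10^2 → 9600 Ω.
R2: grey, brown → 81; red ×10^2 → 8100 Ω.
Series: 9600 + 8100 = 17700 Ω.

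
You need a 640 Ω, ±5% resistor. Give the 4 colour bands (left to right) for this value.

blue, yellow, brown, gold

640 Ω = 64 × 10^1.
6 → blue
4 → yellow
Multiplier 10^1 → brown.
±5% tolerance → gold.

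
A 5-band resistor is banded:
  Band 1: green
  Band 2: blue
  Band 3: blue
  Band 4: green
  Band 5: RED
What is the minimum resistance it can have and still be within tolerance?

Green → 5 (first significant figure)
Blue → 6 (second significant figure)
Blue → 6 (third significant figure)
Green → ×10^5 multiplier
Red → ±2% tolerance
566 × 100000 = 56600000 Ω
Minimum = 56600000 × (1 − 2/100) = 55468000 Ω.

55468000 Ω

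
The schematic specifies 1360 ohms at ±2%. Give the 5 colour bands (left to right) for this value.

brown, orange, blue, brown, red

1360 Ω = 136 × 10^1.
1 → brown
3 → orange
6 → blue
Multiplier 10^1 → brown.
±2% tolerance → red.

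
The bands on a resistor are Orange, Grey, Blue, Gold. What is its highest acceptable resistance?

Orange → 3 (first significant figure)
Grey → 8 (second significant figure)
Blue → ×10^6 multiplier
Gold → ±5% tolerance
38 × 1000000 = 38000000 Ω
Highest = 38000000 × (1 + 5/100) = 39900000 Ω.

39900000 Ω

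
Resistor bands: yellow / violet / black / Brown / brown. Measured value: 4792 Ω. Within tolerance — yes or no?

Yellow → 4 (first significant figure)
Violet → 7 (second significant figure)
Black → 0 (third significant figure)
Brown → ×10 multiplier
Brown → ±1% tolerance
470 × 10 = 4700 Ω
Allowed range: 4653 Ω to 4747 Ω.
4792 Ω lies outside that range.

no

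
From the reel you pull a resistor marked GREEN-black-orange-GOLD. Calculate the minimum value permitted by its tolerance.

Green → 5 (first significant figure)
Black → 0 (second significant figure)
Orange → ×10^3 multiplier
Gold → ±5% tolerance
50 × 1000 = 50000 Ω
Minimum = 50000 × (1 − 5/100) = 47500 Ω.

47500 Ω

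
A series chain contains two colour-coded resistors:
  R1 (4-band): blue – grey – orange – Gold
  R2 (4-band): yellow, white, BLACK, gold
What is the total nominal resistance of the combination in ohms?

68049 Ω

R1: blue, grey → 68; orange ×10^3 → 68000 Ω.
R2: yellow, white → 49; black ×1 → 49 Ω.
Series: 68000 + 49 = 68049 Ω.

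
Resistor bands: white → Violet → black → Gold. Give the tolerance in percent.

The last band, gold, is the tolerance band.
Gold corresponds to ±5%.

±5%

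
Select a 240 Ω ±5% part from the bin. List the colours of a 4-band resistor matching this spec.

240 Ω = 24 × 10^1.
2 → red
4 → yellow
Multiplier 10^1 → brown.
±5% tolerance → gold.

red, yellow, brown, gold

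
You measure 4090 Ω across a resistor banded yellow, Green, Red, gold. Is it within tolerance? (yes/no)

no

Yellow → 4 (first significant figure)
Green → 5 (second significant figure)
Red → ×10^2 multiplier
Gold → ±5% tolerance
45 × 100 = 4500 Ω
Allowed range: 4275 Ω to 4725 Ω.
4090 Ω lies outside that range.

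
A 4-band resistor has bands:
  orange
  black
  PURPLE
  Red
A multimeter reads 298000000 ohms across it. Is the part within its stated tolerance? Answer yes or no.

Orange → 3 (first significant figure)
Black → 0 (second significant figure)
Violet → ×10^7 multiplier
Red → ±2% tolerance
30 × 10000000 = 300000000 Ω
Allowed range: 294000000 Ω to 306000000 Ω.
298000000 ohms lies inside that range.

yes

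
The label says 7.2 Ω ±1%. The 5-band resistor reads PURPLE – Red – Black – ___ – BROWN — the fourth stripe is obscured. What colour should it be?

7.2 Ω = 720 × 10^-2.
The fourth band is the multiplier, 10^-2, which is silver.

silver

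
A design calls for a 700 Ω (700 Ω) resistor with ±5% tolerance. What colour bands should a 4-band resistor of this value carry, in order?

700 Ω = 70 × 10^1.
7 → violet
0 → black
Multiplier 10^1 → brown.
±5% tolerance → gold.

violet, black, brown, gold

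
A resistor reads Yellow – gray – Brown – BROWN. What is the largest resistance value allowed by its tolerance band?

484.8 Ω

Yellow → 4 (first significant figure)
Grey → 8 (second significant figure)
Brown → ×10 multiplier
Brown → ±1% tolerance
48 × 10 = 480 Ω
Largest = 480 × (1 + 1/100) = 484.8 Ω.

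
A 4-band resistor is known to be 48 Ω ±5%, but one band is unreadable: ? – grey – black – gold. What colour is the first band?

48 Ω = 48 × 10^0.
The first band gives digit 4 of the significand, and 4 is yellow.

yellow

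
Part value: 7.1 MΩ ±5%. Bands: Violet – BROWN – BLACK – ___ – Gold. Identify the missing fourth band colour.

yellow

7100000 Ω = 710 × 10^4.
The fourth band is the multiplier, 10^4, which is yellow.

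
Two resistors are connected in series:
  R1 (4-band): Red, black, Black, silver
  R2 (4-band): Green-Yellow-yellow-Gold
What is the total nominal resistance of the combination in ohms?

R1: red, black → 20; black ×1 → 20 Ω.
R2: green, yellow → 54; yellow ×10^4 → 540000 Ω.
Series: 20 + 540000 = 540020 Ω.

540020 Ω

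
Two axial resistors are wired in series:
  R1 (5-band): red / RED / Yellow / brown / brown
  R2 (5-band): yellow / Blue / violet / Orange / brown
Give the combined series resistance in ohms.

469240 Ω

R1: red, red, yellow → 224; brown ×10 → 2240 Ω.
R2: yellow, blue, violet → 467; orange ×10^3 → 467000 Ω.
Series: 2240 + 467000 = 469240 Ω.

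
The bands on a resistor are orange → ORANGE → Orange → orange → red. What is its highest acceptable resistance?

Orange → 3 (first significant figure)
Orange → 3 (second significant figure)
Orange → 3 (third significant figure)
Orange → ×10^3 multiplier
Red → ±2% tolerance
333 × 1000 = 333000 Ω
Highest = 333000 × (1 + 2/100) = 339660 Ω.

339660 Ω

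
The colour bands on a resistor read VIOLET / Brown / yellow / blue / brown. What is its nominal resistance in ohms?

Violet → 7 (first significant figure)
Brown → 1 (second significant figure)
Yellow → 4 (third significant figure)
Blue → ×10^6 multiplier
714 × 1000000 = 714000000 Ω

714000000 Ω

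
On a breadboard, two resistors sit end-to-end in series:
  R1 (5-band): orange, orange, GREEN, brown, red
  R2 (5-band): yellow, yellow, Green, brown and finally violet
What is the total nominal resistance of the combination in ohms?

R1: orange, orange, green → 335; brown ×10 → 3350 Ω.
R2: yellow, yellow, green → 445; brown ×10 → 4450 Ω.
Series: 3350 + 4450 = 7800 Ω.

7800 Ω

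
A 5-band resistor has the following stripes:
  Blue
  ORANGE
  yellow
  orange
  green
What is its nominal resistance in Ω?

Blue → 6 (first significant figure)
Orange → 3 (second significant figure)
Yellow → 4 (third significant figure)
Orange → ×10^3 multiplier
634 × 1000 = 634000 Ω

634000 Ω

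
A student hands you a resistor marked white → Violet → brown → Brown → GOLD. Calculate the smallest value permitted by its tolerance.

9224.5 Ω

White → 9 (first significant figure)
Violet → 7 (second significant figure)
Brown → 1 (third significant figure)
Brown → ×10 multiplier
Gold → ±5% tolerance
971 × 10 = 9710 Ω
Smallest = 9710 × (1 − 5/100) = 9224.5 Ω.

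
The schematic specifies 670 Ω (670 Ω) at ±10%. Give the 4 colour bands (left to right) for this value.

blue, violet, brown, silver

670 Ω = 67 × 10^1.
6 → blue
7 → violet
Multiplier 10^1 → brown.
±10% tolerance → silver.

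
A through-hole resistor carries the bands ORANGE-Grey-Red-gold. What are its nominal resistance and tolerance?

3800 Ω ±5%

Orange → 3 (first significant figure)
Grey → 8 (second significant figure)
Red → ×10^2 multiplier
Gold → ±5% tolerance
38 × 100 = 3800 Ω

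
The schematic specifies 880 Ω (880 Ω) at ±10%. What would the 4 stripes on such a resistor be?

880 Ω = 88 × 10^1.
8 → grey
8 → grey
Multiplier 10^1 → brown.
±10% tolerance → silver.

grey, grey, brown, silver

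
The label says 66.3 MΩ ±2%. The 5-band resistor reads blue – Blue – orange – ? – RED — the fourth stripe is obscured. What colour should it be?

66300000 Ω = 663 × 10^5.
The fourth band is the multiplier, 10^5, which is green.

green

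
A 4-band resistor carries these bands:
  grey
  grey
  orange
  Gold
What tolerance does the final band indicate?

The last band, gold, is the tolerance band.
Gold corresponds to ±5%.

±5%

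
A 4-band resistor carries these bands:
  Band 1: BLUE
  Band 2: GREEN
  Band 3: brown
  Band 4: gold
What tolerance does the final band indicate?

±5%

The last band, gold, is the tolerance band.
Gold corresponds to ±5%.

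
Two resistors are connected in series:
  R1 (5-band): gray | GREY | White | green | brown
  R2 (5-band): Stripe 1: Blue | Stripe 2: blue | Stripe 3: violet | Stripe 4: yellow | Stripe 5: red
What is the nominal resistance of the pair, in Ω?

R1: grey, grey, white → 889; green ×10^5 → 88900000 Ω.
R2: blue, blue, violet → 667; yellow ×10^4 → 6670000 Ω.
Series: 88900000 + 6670000 = 95570000 Ω.

95570000 Ω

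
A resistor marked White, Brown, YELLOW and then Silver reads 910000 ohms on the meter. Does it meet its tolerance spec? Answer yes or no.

yes

White → 9 (first significant figure)
Brown → 1 (second significant figure)
Yellow → ×10^4 multiplier
Silver → ±10% tolerance
91 × 10000 = 910000 Ω
Allowed range: 819000 Ω to 1001000 Ω.
910000 ohms lies inside that range.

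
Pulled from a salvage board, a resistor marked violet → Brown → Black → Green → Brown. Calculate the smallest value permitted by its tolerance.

Violet → 7 (first significant figure)
Brown → 1 (second significant figure)
Black → 0 (third significant figure)
Green → ×10^5 multiplier
Brown → ±1% tolerance
710 × 100000 = 71000000 Ω
Smallest = 71000000 × (1 − 1/100) = 70290000 Ω.

70290000 Ω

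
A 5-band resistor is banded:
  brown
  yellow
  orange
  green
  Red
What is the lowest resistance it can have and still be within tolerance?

Brown → 1 (first significant figure)
Yellow → 4 (second significant figure)
Orange → 3 (third significant figure)
Green → ×10^5 multiplier
Red → ±2% tolerance
143 × 100000 = 14300000 Ω
Lowest = 14300000 × (1 − 2/100) = 14014000 Ω.

14014000 Ω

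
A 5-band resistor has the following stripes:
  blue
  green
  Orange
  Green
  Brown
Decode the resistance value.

65300000 Ω

Blue → 6 (first significant figure)
Green → 5 (second significant figure)
Orange → 3 (third significant figure)
Green → ×10^5 multiplier
653 × 100000 = 65300000 Ω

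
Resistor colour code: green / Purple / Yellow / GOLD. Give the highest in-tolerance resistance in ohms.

598500 Ω

Green → 5 (first significant figure)
Violet → 7 (second significant figure)
Yellow → ×10^4 multiplier
Gold → ±5% tolerance
57 × 10000 = 570000 Ω
Highest = 570000 × (1 + 5/100) = 598500 Ω.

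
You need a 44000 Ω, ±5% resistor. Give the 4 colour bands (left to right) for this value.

44000 Ω = 44 × 10^3.
4 → yellow
4 → yellow
Multiplier 10^3 → orange.
±5% tolerance → gold.

yellow, yellow, orange, gold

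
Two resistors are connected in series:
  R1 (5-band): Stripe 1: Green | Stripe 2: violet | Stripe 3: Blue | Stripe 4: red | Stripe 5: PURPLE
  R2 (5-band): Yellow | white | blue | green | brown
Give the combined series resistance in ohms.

R1: green, violet, blue → 576; red ×10^2 → 57600 Ω.
R2: yellow, white, blue → 496; green ×10^5 → 49600000 Ω.
Series: 57600 + 49600000 = 49657600 Ω.

49657600 Ω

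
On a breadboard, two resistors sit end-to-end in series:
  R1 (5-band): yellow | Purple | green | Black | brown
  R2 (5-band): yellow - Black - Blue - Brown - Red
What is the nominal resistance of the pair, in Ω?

4535 Ω

R1: yellow, violet, green → 475; black ×1 → 475 Ω.
R2: yellow, black, blue → 406; brown ×10 → 4060 Ω.
Series: 475 + 4060 = 4535 Ω.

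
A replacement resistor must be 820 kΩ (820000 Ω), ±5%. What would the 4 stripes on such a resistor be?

grey, red, yellow, gold

820000 Ω = 82 × 10^4.
8 → grey
2 → red
Multiplier 10^4 → yellow.
±5% tolerance → gold.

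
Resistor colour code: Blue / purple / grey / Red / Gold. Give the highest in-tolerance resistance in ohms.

71190 Ω

Blue → 6 (first significant figure)
Violet → 7 (second significant figure)
Grey → 8 (third significant figure)
Red → ×10^2 multiplier
Gold → ±5% tolerance
678 × 100 = 67800 Ω
Highest = 67800 × (1 + 5/100) = 71190 Ω.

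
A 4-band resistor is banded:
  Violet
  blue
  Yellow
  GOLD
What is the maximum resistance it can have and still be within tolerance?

Violet → 7 (first significant figure)
Blue → 6 (second significant figure)
Yellow → ×10^4 multiplier
Gold → ±5% tolerance
76 × 10000 = 760000 Ω
Maximum = 760000 × (1 + 5/100) = 798000 Ω.

798000 Ω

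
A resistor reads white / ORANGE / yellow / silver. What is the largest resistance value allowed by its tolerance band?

1023000 Ω

White → 9 (first significant figure)
Orange → 3 (second significant figure)
Yellow → ×10^4 multiplier
Silver → ±10% tolerance
93 × 10000 = 930000 Ω
Largest = 930000 × (1 + 10/100) = 1023000 Ω.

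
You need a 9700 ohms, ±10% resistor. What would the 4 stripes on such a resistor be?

9700 Ω = 97 × 10^2.
9 → white
7 → violet
Multiplier 10^2 → red.
±10% tolerance → silver.

white, violet, red, silver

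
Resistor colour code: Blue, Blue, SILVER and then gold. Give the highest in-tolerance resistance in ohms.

Blue → 6 (first significant figure)
Blue → 6 (second significant figure)
Silver → ×0.01 multiplier
Gold → ±5% tolerance
66 × 0.01 = 0.66 Ω
Highest = 0.66 × (1 + 5/100) = 0.693 Ω.

0.693 Ω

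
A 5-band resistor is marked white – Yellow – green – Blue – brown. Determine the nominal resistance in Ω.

945000000 Ω

White → 9 (first significant figure)
Yellow → 4 (second significant figure)
Green → 5 (third significant figure)
Blue → ×10^6 multiplier
945 × 1000000 = 945000000 Ω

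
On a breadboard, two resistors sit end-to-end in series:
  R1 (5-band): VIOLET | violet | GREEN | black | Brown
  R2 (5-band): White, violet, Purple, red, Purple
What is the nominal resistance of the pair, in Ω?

R1: violet, violet, green → 775; black ×1 → 775 Ω.
R2: white, violet, violet → 977; red ×10^2 → 97700 Ω.
Series: 775 + 97700 = 98475 Ω.

98475 Ω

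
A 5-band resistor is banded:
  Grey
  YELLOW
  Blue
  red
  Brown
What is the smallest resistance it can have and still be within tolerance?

83754 Ω

Grey → 8 (first significant figure)
Yellow → 4 (second significant figure)
Blue → 6 (third significant figure)
Red → ×10^2 multiplier
Brown → ±1% tolerance
846 × 100 = 84600 Ω
Smallest = 84600 × (1 − 1/100) = 83754 Ω.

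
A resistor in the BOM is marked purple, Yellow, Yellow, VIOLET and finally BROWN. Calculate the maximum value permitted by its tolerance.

Violet → 7 (first significant figure)
Yellow → 4 (second significant figure)
Yellow → 4 (third significant figure)
Violet → ×10^7 multiplier
Brown → ±1% tolerance
744 × 10000000 = 7440000000 Ω
Maximum = 7440000000 × (1 + 1/100) = 7514400000 Ω.

7514400000 Ω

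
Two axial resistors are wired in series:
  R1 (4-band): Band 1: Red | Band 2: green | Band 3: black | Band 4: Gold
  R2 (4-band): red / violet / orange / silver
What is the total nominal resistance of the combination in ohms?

27025 Ω

R1: red, green → 25; black ×1 → 25 Ω.
R2: red, violet → 27; orange ×10^3 → 27000 Ω.
Series: 25 + 27000 = 27025 Ω.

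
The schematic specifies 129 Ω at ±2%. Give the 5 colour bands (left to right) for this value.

129 Ω = 129 × 10^0.
1 → brown
2 → red
9 → white
Multiplier 10^0 → black.
±2% tolerance → red.

brown, red, white, black, red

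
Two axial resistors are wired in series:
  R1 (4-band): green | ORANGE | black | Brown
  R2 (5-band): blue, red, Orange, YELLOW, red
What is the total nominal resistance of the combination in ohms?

R1: green, orange → 53; black ×1 → 53 Ω.
R2: blue, red, orange → 623; yellow ×10^4 → 6230000 Ω.
Series: 53 + 6230000 = 6230053 Ω.

6230053 Ω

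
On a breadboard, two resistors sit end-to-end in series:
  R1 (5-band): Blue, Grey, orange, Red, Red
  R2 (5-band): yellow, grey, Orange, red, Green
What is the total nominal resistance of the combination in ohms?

R1: blue, grey, orange → 683; red ×10^2 → 68300 Ω.
R2: yellow, grey, orange → 483; red ×10^2 → 48300 Ω.
Series: 68300 + 48300 = 116600 Ω.

116600 Ω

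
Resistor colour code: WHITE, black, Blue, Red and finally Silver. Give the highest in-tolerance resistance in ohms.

99660 Ω

White → 9 (first significant figure)
Black → 0 (second significant figure)
Blue → 6 (third significant figure)
Red → ×10^2 multiplier
Silver → ±10% tolerance
906 × 100 = 90600 Ω
Highest = 90600 × (1 + 10/100) = 99660 Ω.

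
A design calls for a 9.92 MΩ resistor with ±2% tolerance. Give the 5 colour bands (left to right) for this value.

9920000 Ω = 992 × 10^4.
9 → white
9 → white
2 → red
Multiplier 10^4 → yellow.
±2% tolerance → red.

white, white, red, yellow, red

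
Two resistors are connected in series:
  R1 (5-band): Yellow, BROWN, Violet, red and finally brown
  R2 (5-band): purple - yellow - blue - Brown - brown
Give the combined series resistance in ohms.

49160 Ω

R1: yellow, brown, violet → 417; red ×10^2 → 41700 Ω.
R2: violet, yellow, blue → 746; brown ×10 → 7460 Ω.
Series: 41700 + 7460 = 49160 Ω.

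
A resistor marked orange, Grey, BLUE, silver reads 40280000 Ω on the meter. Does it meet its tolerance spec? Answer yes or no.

Orange → 3 (first significant figure)
Grey → 8 (second significant figure)
Blue → ×10^6 multiplier
Silver → ±10% tolerance
38 × 1000000 = 38000000 Ω
Allowed range: 34200000 Ω to 41800000 Ω.
40280000 Ω lies inside that range.

yes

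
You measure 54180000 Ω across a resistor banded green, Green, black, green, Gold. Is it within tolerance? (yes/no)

yes

Green → 5 (first significant figure)
Green → 5 (second significant figure)
Black → 0 (third significant figure)
Green → ×10^5 multiplier
Gold → ±5% tolerance
550 × 100000 = 55000000 Ω
Allowed range: 52250000 Ω to 57750000 Ω.
54180000 Ω lies inside that range.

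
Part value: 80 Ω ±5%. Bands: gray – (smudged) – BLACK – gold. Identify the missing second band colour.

black

80 Ω = 80 × 10^0.
The second band gives digit 0 of the significand, and 0 is black.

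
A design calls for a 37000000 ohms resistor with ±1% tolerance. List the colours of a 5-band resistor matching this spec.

37000000 Ω = 370 × 10^5.
3 → orange
7 → violet
0 → black
Multiplier 10^5 → green.
±1% tolerance → brown.

orange, violet, black, green, brown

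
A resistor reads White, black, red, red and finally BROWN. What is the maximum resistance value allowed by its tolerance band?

91102 Ω

White → 9 (first significant figure)
Black → 0 (second significant figure)
Red → 2 (third significant figure)
Red → ×10^2 multiplier
Brown → ±1% tolerance
902 × 100 = 90200 Ω
Maximum = 90200 × (1 + 1/100) = 91102 Ω.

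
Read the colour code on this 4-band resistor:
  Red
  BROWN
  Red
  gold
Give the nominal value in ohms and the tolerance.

Red → 2 (first significant figure)
Brown → 1 (second significant figure)
Red → ×10^2 multiplier
Gold → ±5% tolerance
21 × 100 = 2100 Ω

2100 Ω ±5%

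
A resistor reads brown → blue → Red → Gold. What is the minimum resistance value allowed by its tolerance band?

Brown → 1 (first significant figure)
Blue → 6 (second significant figure)
Red → ×10^2 multiplier
Gold → ±5% tolerance
16 × 100 = 1600 Ω
Minimum = 1600 × (1 − 5/100) = 1520 Ω.

1520 Ω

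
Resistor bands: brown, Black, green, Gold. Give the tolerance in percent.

The last band, gold, is the tolerance band.
Gold corresponds to ±5%.

±5%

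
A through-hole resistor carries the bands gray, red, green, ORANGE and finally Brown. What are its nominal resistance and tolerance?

825000 Ω ±1%

Grey → 8 (first significant figure)
Red → 2 (second significant figure)
Green → 5 (third significant figure)
Orange → ×10^3 multiplier
Brown → ±1% tolerance
825 × 1000 = 825000 Ω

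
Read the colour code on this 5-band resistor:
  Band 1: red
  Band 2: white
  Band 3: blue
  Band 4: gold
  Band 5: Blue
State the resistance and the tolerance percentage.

Red → 2 (first significant figure)
White → 9 (second significant figure)
Blue → 6 (third significant figure)
Gold → ×0.1 multiplier
Blue → ±0.25% tolerance
296 × 0.1 = 29.6 Ω

29.6 Ω ±0.25%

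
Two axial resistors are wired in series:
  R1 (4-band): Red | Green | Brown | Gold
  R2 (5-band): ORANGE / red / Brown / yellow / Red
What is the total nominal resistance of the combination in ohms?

R1: red, green → 25; brown ×10 → 250 Ω.
R2: orange, red, brown → 321; yellow ×10^4 → 3210000 Ω.
Series: 250 + 3210000 = 3210250 Ω.

3210250 Ω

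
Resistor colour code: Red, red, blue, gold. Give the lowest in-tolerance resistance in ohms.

20900000 Ω

Red → 2 (first significant figure)
Red → 2 (second significant figure)
Blue → ×10^6 multiplier
Gold → ±5% tolerance
22 × 1000000 = 22000000 Ω
Lowest = 22000000 × (1 − 5/100) = 20900000 Ω.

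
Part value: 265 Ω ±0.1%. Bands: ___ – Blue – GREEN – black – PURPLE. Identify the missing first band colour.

red

265 Ω = 265 × 10^0.
The first band gives digit 2 of the significand, and 2 is red.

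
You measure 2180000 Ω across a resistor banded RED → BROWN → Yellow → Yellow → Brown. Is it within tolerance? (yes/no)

no

Red → 2 (first significant figure)
Brown → 1 (second significant figure)
Yellow → 4 (third significant figure)
Yellow → ×10^4 multiplier
Brown → ±1% tolerance
214 × 10000 = 2140000 Ω
Allowed range: 2118600 Ω to 2161400 Ω.
2180000 Ω lies outside that range.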